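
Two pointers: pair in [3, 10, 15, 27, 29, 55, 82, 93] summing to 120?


lo=0(3)+hi=7(93)=96
lo=1(10)+hi=7(93)=103
lo=2(15)+hi=7(93)=108
lo=3(27)+hi=7(93)=120

Yes: 27+93=120


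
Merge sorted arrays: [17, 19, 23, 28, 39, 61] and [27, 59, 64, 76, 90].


Take 17 from A
Take 19 from A
Take 23 from A
Take 27 from B
Take 28 from A
Take 39 from A
Take 59 from B
Take 61 from A

Merged: [17, 19, 23, 27, 28, 39, 59, 61, 64, 76, 90]


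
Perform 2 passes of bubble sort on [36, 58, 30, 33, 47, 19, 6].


Initial: [36, 58, 30, 33, 47, 19, 6]
Pass 1: [36, 30, 33, 47, 19, 6, 58] (5 swaps)
Pass 2: [30, 33, 36, 19, 6, 47, 58] (4 swaps)

After 2 passes: [30, 33, 36, 19, 6, 47, 58]


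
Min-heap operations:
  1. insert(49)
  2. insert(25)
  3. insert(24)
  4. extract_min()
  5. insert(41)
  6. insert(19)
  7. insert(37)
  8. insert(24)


insert(49) -> [49]
insert(25) -> [25, 49]
insert(24) -> [24, 49, 25]
extract_min()->24, [25, 49]
insert(41) -> [25, 49, 41]
insert(19) -> [19, 25, 41, 49]
insert(37) -> [19, 25, 41, 49, 37]
insert(24) -> [19, 25, 24, 49, 37, 41]

Final heap: [19, 25, 24, 49, 37, 41]


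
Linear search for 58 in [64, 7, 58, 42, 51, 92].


i=0: 64!=58
i=1: 7!=58
i=2: 58==58 found!

Found at 2, 3 comps


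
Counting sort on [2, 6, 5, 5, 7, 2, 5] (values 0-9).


Input: [2, 6, 5, 5, 7, 2, 5]
Counts: [0, 0, 2, 0, 0, 3, 1, 1, 0, 0]

Sorted: [2, 2, 5, 5, 5, 6, 7]


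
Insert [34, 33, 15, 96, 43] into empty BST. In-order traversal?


Insert 34: root
Insert 33: L from 34
Insert 15: L from 34 -> L from 33
Insert 96: R from 34
Insert 43: R from 34 -> L from 96

In-order: [15, 33, 34, 43, 96]


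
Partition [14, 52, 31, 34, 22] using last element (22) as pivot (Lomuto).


Pivot: 22
  14 <= 22: advance i (no swap)
Place pivot at 1: [14, 22, 31, 34, 52]

Partitioned: [14, 22, 31, 34, 52]


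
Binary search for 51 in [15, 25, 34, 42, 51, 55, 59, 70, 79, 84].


Step 1: lo=0, hi=9, mid=4, val=51

Found at index 4


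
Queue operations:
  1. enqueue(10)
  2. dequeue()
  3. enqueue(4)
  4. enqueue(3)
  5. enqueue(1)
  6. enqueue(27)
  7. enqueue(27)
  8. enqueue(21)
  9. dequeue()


enqueue(10) -> [10]
dequeue()->10, []
enqueue(4) -> [4]
enqueue(3) -> [4, 3]
enqueue(1) -> [4, 3, 1]
enqueue(27) -> [4, 3, 1, 27]
enqueue(27) -> [4, 3, 1, 27, 27]
enqueue(21) -> [4, 3, 1, 27, 27, 21]
dequeue()->4, [3, 1, 27, 27, 21]

Final queue: [3, 1, 27, 27, 21]


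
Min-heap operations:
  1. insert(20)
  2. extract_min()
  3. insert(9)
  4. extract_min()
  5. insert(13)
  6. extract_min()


insert(20) -> [20]
extract_min()->20, []
insert(9) -> [9]
extract_min()->9, []
insert(13) -> [13]
extract_min()->13, []

Final heap: []


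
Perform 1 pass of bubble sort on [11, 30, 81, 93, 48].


Initial: [11, 30, 81, 93, 48]
Pass 1: [11, 30, 81, 48, 93] (1 swaps)

After 1 pass: [11, 30, 81, 48, 93]


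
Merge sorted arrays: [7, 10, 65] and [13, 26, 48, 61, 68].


Take 7 from A
Take 10 from A
Take 13 from B
Take 26 from B
Take 48 from B
Take 61 from B
Take 65 from A

Merged: [7, 10, 13, 26, 48, 61, 65, 68]


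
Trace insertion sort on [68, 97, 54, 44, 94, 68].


Initial: [68, 97, 54, 44, 94, 68]
Insert 97: [68, 97, 54, 44, 94, 68]
Insert 54: [54, 68, 97, 44, 94, 68]
Insert 44: [44, 54, 68, 97, 94, 68]
Insert 94: [44, 54, 68, 94, 97, 68]
Insert 68: [44, 54, 68, 68, 94, 97]

Sorted: [44, 54, 68, 68, 94, 97]


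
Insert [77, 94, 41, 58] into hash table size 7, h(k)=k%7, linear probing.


Insert 77: h=0 -> slot 0
Insert 94: h=3 -> slot 3
Insert 41: h=6 -> slot 6
Insert 58: h=2 -> slot 2

Table: [77, None, 58, 94, None, None, 41]


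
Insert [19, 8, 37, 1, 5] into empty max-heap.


Insert 19: [19]
Insert 8: [19, 8]
Insert 37: [37, 8, 19]
Insert 1: [37, 8, 19, 1]
Insert 5: [37, 8, 19, 1, 5]

Final heap: [37, 8, 19, 1, 5]


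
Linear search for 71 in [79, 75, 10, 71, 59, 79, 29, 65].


i=0: 79!=71
i=1: 75!=71
i=2: 10!=71
i=3: 71==71 found!

Found at 3, 4 comps


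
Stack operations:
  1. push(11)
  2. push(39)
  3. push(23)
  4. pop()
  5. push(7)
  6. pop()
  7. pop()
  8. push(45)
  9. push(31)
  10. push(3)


push(11) -> [11]
push(39) -> [11, 39]
push(23) -> [11, 39, 23]
pop()->23, [11, 39]
push(7) -> [11, 39, 7]
pop()->7, [11, 39]
pop()->39, [11]
push(45) -> [11, 45]
push(31) -> [11, 45, 31]
push(3) -> [11, 45, 31, 3]

Final stack: [11, 45, 31, 3]


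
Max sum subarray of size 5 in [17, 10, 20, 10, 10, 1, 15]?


[0:5]: 67
[1:6]: 51
[2:7]: 56

Max: 67 at [0:5]


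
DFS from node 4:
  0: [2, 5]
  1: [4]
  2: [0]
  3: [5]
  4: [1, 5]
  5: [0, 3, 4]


Visit 4, push [5, 1]
Visit 1, push []
Visit 5, push [3, 0]
Visit 0, push [2]
Visit 2, push []
Visit 3, push []

DFS order: [4, 1, 5, 0, 2, 3]


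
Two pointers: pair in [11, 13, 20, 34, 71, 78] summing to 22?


lo=0(11)+hi=5(78)=89
lo=0(11)+hi=4(71)=82
lo=0(11)+hi=3(34)=45
lo=0(11)+hi=2(20)=31
lo=0(11)+hi=1(13)=24

No pair found


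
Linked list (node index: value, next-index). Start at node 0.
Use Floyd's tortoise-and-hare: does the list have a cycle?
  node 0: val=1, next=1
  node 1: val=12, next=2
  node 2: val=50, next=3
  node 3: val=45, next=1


Floyd's tortoise (slow, +1) and hare (fast, +2):
  init: slow=0, fast=0
  step 1: slow=1, fast=2
  step 2: slow=2, fast=1
  step 3: slow=3, fast=3
  slow == fast at node 3: cycle detected

Cycle: yes


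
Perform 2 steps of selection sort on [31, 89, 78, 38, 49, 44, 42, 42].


Initial: [31, 89, 78, 38, 49, 44, 42, 42]
Step 1: min=31 at 0
  Swap: [31, 89, 78, 38, 49, 44, 42, 42]
Step 2: min=38 at 3
  Swap: [31, 38, 78, 89, 49, 44, 42, 42]

After 2 steps: [31, 38, 78, 89, 49, 44, 42, 42]


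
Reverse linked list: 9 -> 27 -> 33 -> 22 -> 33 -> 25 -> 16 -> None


Step 1: curr=9, set curr.next=prev(None) | reversed so far: 9
Step 2: curr=27, set curr.next=prev(9) | reversed so far: 27 -> 9
Step 3: curr=33, set curr.next=prev(27) | reversed so far: 33 -> 27 -> 9
Step 4: curr=22, set curr.next=prev(33) | reversed so far: 22 -> 33 -> 27 -> 9
Step 5: curr=33, set curr.next=prev(22) | reversed so far: 33 -> 22 -> 33 -> 27 -> 9
Step 6: curr=25, set curr.next=prev(33) | reversed so far: 25 -> 33 -> 22 -> 33 -> 27 -> 9
Step 7: curr=16, set curr.next=prev(25) | reversed so far: 16 -> 25 -> 33 -> 22 -> 33 -> 27 -> 9

16 -> 25 -> 33 -> 22 -> 33 -> 27 -> 9 -> None


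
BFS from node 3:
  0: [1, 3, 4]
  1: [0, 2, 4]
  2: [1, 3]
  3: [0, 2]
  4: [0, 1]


Visit 3, enqueue [0, 2]
Visit 0, enqueue [1, 4]
Visit 2, enqueue []
Visit 1, enqueue []
Visit 4, enqueue []

BFS order: [3, 0, 2, 1, 4]


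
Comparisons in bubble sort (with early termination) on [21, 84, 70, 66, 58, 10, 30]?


Algorithm: bubble sort (with early termination)
Input: [21, 84, 70, 66, 58, 10, 30]
Sorted: [10, 21, 30, 58, 66, 70, 84]

21


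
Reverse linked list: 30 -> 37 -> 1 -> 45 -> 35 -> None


Step 1: curr=30, set curr.next=prev(None) | reversed so far: 30
Step 2: curr=37, set curr.next=prev(30) | reversed so far: 37 -> 30
Step 3: curr=1, set curr.next=prev(37) | reversed so far: 1 -> 37 -> 30
Step 4: curr=45, set curr.next=prev(1) | reversed so far: 45 -> 1 -> 37 -> 30
Step 5: curr=35, set curr.next=prev(45) | reversed so far: 35 -> 45 -> 1 -> 37 -> 30

35 -> 45 -> 1 -> 37 -> 30 -> None


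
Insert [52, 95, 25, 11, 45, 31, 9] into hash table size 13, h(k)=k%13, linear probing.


Insert 52: h=0 -> slot 0
Insert 95: h=4 -> slot 4
Insert 25: h=12 -> slot 12
Insert 11: h=11 -> slot 11
Insert 45: h=6 -> slot 6
Insert 31: h=5 -> slot 5
Insert 9: h=9 -> slot 9

Table: [52, None, None, None, 95, 31, 45, None, None, 9, None, 11, 25]


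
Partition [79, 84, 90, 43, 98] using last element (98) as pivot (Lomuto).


Pivot: 98
  79 <= 98: advance i (no swap)
  84 <= 98: advance i (no swap)
  90 <= 98: advance i (no swap)
  43 <= 98: advance i (no swap)
Place pivot at 4: [79, 84, 90, 43, 98]

Partitioned: [79, 84, 90, 43, 98]


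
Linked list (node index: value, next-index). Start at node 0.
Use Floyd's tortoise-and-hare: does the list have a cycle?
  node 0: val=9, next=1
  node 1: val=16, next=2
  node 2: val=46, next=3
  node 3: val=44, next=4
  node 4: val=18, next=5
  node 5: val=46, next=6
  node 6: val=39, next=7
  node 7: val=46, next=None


Floyd's tortoise (slow, +1) and hare (fast, +2):
  init: slow=0, fast=0
  step 1: slow=1, fast=2
  step 2: slow=2, fast=4
  step 3: slow=3, fast=6
  step 4: fast 6->7->None, no cycle

Cycle: no


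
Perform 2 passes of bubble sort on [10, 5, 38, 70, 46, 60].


Initial: [10, 5, 38, 70, 46, 60]
Pass 1: [5, 10, 38, 46, 60, 70] (3 swaps)
Pass 2: [5, 10, 38, 46, 60, 70] (0 swaps)

After 2 passes: [5, 10, 38, 46, 60, 70]


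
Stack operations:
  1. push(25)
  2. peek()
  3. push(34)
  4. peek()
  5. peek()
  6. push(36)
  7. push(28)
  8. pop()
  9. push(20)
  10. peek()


push(25) -> [25]
peek()->25
push(34) -> [25, 34]
peek()->34
peek()->34
push(36) -> [25, 34, 36]
push(28) -> [25, 34, 36, 28]
pop()->28, [25, 34, 36]
push(20) -> [25, 34, 36, 20]
peek()->20

Final stack: [25, 34, 36, 20]


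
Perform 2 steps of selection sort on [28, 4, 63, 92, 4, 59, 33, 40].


Initial: [28, 4, 63, 92, 4, 59, 33, 40]
Step 1: min=4 at 1
  Swap: [4, 28, 63, 92, 4, 59, 33, 40]
Step 2: min=4 at 4
  Swap: [4, 4, 63, 92, 28, 59, 33, 40]

After 2 steps: [4, 4, 63, 92, 28, 59, 33, 40]


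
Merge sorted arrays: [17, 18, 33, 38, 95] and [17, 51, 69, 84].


Take 17 from A
Take 17 from B
Take 18 from A
Take 33 from A
Take 38 from A
Take 51 from B
Take 69 from B
Take 84 from B

Merged: [17, 17, 18, 33, 38, 51, 69, 84, 95]


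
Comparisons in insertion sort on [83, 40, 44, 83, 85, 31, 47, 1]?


Algorithm: insertion sort
Input: [83, 40, 44, 83, 85, 31, 47, 1]
Sorted: [1, 31, 40, 44, 47, 83, 83, 85]

21


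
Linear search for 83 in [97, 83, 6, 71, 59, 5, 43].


i=0: 97!=83
i=1: 83==83 found!

Found at 1, 2 comps


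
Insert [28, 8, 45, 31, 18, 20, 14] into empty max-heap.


Insert 28: [28]
Insert 8: [28, 8]
Insert 45: [45, 8, 28]
Insert 31: [45, 31, 28, 8]
Insert 18: [45, 31, 28, 8, 18]
Insert 20: [45, 31, 28, 8, 18, 20]
Insert 14: [45, 31, 28, 8, 18, 20, 14]

Final heap: [45, 31, 28, 8, 18, 20, 14]


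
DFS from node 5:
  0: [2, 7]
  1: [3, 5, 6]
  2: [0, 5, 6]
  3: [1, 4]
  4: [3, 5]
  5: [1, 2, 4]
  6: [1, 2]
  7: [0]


Visit 5, push [4, 2, 1]
Visit 1, push [6, 3]
Visit 3, push [4]
Visit 4, push []
Visit 6, push [2]
Visit 2, push [0]
Visit 0, push [7]
Visit 7, push []

DFS order: [5, 1, 3, 4, 6, 2, 0, 7]


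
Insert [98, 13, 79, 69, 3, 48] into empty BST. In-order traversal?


Insert 98: root
Insert 13: L from 98
Insert 79: L from 98 -> R from 13
Insert 69: L from 98 -> R from 13 -> L from 79
Insert 3: L from 98 -> L from 13
Insert 48: L from 98 -> R from 13 -> L from 79 -> L from 69

In-order: [3, 13, 48, 69, 79, 98]


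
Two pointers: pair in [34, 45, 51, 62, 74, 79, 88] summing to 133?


lo=0(34)+hi=6(88)=122
lo=1(45)+hi=6(88)=133

Yes: 45+88=133


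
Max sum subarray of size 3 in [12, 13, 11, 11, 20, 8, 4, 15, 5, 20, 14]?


[0:3]: 36
[1:4]: 35
[2:5]: 42
[3:6]: 39
[4:7]: 32
[5:8]: 27
[6:9]: 24
[7:10]: 40
[8:11]: 39

Max: 42 at [2:5]


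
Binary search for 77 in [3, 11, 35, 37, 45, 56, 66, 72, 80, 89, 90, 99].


Step 1: lo=0, hi=11, mid=5, val=56
Step 2: lo=6, hi=11, mid=8, val=80
Step 3: lo=6, hi=7, mid=6, val=66
Step 4: lo=7, hi=7, mid=7, val=72

Not found


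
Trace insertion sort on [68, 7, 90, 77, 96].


Initial: [68, 7, 90, 77, 96]
Insert 7: [7, 68, 90, 77, 96]
Insert 90: [7, 68, 90, 77, 96]
Insert 77: [7, 68, 77, 90, 96]
Insert 96: [7, 68, 77, 90, 96]

Sorted: [7, 68, 77, 90, 96]


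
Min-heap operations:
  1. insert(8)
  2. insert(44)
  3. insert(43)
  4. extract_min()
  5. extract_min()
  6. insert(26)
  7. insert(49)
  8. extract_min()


insert(8) -> [8]
insert(44) -> [8, 44]
insert(43) -> [8, 44, 43]
extract_min()->8, [43, 44]
extract_min()->43, [44]
insert(26) -> [26, 44]
insert(49) -> [26, 44, 49]
extract_min()->26, [44, 49]

Final heap: [44, 49]


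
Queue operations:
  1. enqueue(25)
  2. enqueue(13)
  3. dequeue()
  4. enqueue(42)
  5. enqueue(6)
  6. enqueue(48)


enqueue(25) -> [25]
enqueue(13) -> [25, 13]
dequeue()->25, [13]
enqueue(42) -> [13, 42]
enqueue(6) -> [13, 42, 6]
enqueue(48) -> [13, 42, 6, 48]

Final queue: [13, 42, 6, 48]


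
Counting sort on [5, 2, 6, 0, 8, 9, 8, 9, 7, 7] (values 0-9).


Input: [5, 2, 6, 0, 8, 9, 8, 9, 7, 7]
Counts: [1, 0, 1, 0, 0, 1, 1, 2, 2, 2]

Sorted: [0, 2, 5, 6, 7, 7, 8, 8, 9, 9]


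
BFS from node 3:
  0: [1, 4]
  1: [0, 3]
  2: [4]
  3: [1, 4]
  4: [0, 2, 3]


Visit 3, enqueue [1, 4]
Visit 1, enqueue [0]
Visit 4, enqueue [2]
Visit 0, enqueue []
Visit 2, enqueue []

BFS order: [3, 1, 4, 0, 2]


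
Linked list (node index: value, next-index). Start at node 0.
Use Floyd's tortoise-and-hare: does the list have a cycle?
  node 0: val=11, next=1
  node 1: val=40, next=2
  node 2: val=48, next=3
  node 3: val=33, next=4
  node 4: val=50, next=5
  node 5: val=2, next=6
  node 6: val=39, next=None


Floyd's tortoise (slow, +1) and hare (fast, +2):
  init: slow=0, fast=0
  step 1: slow=1, fast=2
  step 2: slow=2, fast=4
  step 3: slow=3, fast=6
  step 4: fast -> None, no cycle

Cycle: no


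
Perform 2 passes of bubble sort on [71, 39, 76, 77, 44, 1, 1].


Initial: [71, 39, 76, 77, 44, 1, 1]
Pass 1: [39, 71, 76, 44, 1, 1, 77] (4 swaps)
Pass 2: [39, 71, 44, 1, 1, 76, 77] (3 swaps)

After 2 passes: [39, 71, 44, 1, 1, 76, 77]


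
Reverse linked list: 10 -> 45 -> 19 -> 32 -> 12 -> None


Step 1: curr=10, set curr.next=prev(None) | reversed so far: 10
Step 2: curr=45, set curr.next=prev(10) | reversed so far: 45 -> 10
Step 3: curr=19, set curr.next=prev(45) | reversed so far: 19 -> 45 -> 10
Step 4: curr=32, set curr.next=prev(19) | reversed so far: 32 -> 19 -> 45 -> 10
Step 5: curr=12, set curr.next=prev(32) | reversed so far: 12 -> 32 -> 19 -> 45 -> 10

12 -> 32 -> 19 -> 45 -> 10 -> None


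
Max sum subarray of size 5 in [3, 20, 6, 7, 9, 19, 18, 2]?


[0:5]: 45
[1:6]: 61
[2:7]: 59
[3:8]: 55

Max: 61 at [1:6]


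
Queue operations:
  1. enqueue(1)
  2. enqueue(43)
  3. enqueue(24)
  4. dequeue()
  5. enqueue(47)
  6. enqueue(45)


enqueue(1) -> [1]
enqueue(43) -> [1, 43]
enqueue(24) -> [1, 43, 24]
dequeue()->1, [43, 24]
enqueue(47) -> [43, 24, 47]
enqueue(45) -> [43, 24, 47, 45]

Final queue: [43, 24, 47, 45]


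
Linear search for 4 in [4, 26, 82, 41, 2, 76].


i=0: 4==4 found!

Found at 0, 1 comps


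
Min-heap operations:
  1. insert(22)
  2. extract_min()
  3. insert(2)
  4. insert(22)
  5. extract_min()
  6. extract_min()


insert(22) -> [22]
extract_min()->22, []
insert(2) -> [2]
insert(22) -> [2, 22]
extract_min()->2, [22]
extract_min()->22, []

Final heap: []


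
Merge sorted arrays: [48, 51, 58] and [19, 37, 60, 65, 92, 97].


Take 19 from B
Take 37 from B
Take 48 from A
Take 51 from A
Take 58 from A

Merged: [19, 37, 48, 51, 58, 60, 65, 92, 97]


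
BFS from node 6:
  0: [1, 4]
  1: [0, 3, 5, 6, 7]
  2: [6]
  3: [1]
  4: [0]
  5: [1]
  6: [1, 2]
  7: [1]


Visit 6, enqueue [1, 2]
Visit 1, enqueue [0, 3, 5, 7]
Visit 2, enqueue []
Visit 0, enqueue [4]
Visit 3, enqueue []
Visit 5, enqueue []
Visit 7, enqueue []
Visit 4, enqueue []

BFS order: [6, 1, 2, 0, 3, 5, 7, 4]


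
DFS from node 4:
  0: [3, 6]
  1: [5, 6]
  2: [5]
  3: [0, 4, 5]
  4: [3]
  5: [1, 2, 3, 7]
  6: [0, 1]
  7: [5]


Visit 4, push [3]
Visit 3, push [5, 0]
Visit 0, push [6]
Visit 6, push [1]
Visit 1, push [5]
Visit 5, push [7, 2]
Visit 2, push []
Visit 7, push []

DFS order: [4, 3, 0, 6, 1, 5, 2, 7]


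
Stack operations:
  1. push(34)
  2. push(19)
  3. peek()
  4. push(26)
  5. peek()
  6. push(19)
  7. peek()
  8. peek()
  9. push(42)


push(34) -> [34]
push(19) -> [34, 19]
peek()->19
push(26) -> [34, 19, 26]
peek()->26
push(19) -> [34, 19, 26, 19]
peek()->19
peek()->19
push(42) -> [34, 19, 26, 19, 42]

Final stack: [34, 19, 26, 19, 42]


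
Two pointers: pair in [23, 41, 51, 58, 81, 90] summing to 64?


lo=0(23)+hi=5(90)=113
lo=0(23)+hi=4(81)=104
lo=0(23)+hi=3(58)=81
lo=0(23)+hi=2(51)=74
lo=0(23)+hi=1(41)=64

Yes: 23+41=64


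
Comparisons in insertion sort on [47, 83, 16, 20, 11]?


Algorithm: insertion sort
Input: [47, 83, 16, 20, 11]
Sorted: [11, 16, 20, 47, 83]

10


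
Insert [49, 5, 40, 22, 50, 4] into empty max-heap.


Insert 49: [49]
Insert 5: [49, 5]
Insert 40: [49, 5, 40]
Insert 22: [49, 22, 40, 5]
Insert 50: [50, 49, 40, 5, 22]
Insert 4: [50, 49, 40, 5, 22, 4]

Final heap: [50, 49, 40, 5, 22, 4]


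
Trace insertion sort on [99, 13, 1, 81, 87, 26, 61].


Initial: [99, 13, 1, 81, 87, 26, 61]
Insert 13: [13, 99, 1, 81, 87, 26, 61]
Insert 1: [1, 13, 99, 81, 87, 26, 61]
Insert 81: [1, 13, 81, 99, 87, 26, 61]
Insert 87: [1, 13, 81, 87, 99, 26, 61]
Insert 26: [1, 13, 26, 81, 87, 99, 61]
Insert 61: [1, 13, 26, 61, 81, 87, 99]

Sorted: [1, 13, 26, 61, 81, 87, 99]


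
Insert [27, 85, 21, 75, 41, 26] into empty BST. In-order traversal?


Insert 27: root
Insert 85: R from 27
Insert 21: L from 27
Insert 75: R from 27 -> L from 85
Insert 41: R from 27 -> L from 85 -> L from 75
Insert 26: L from 27 -> R from 21

In-order: [21, 26, 27, 41, 75, 85]


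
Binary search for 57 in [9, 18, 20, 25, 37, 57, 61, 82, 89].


Step 1: lo=0, hi=8, mid=4, val=37
Step 2: lo=5, hi=8, mid=6, val=61
Step 3: lo=5, hi=5, mid=5, val=57

Found at index 5


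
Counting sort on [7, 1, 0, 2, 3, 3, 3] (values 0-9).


Input: [7, 1, 0, 2, 3, 3, 3]
Counts: [1, 1, 1, 3, 0, 0, 0, 1, 0, 0]

Sorted: [0, 1, 2, 3, 3, 3, 7]


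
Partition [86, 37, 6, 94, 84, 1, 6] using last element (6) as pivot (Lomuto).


Pivot: 6
  6 <= 6: swap -> [6, 37, 86, 94, 84, 1, 6]
  1 <= 6: swap -> [6, 1, 86, 94, 84, 37, 6]
Place pivot at 2: [6, 1, 6, 94, 84, 37, 86]

Partitioned: [6, 1, 6, 94, 84, 37, 86]


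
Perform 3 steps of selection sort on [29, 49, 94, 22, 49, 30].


Initial: [29, 49, 94, 22, 49, 30]
Step 1: min=22 at 3
  Swap: [22, 49, 94, 29, 49, 30]
Step 2: min=29 at 3
  Swap: [22, 29, 94, 49, 49, 30]
Step 3: min=30 at 5
  Swap: [22, 29, 30, 49, 49, 94]

After 3 steps: [22, 29, 30, 49, 49, 94]


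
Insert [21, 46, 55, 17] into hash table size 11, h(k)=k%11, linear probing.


Insert 21: h=10 -> slot 10
Insert 46: h=2 -> slot 2
Insert 55: h=0 -> slot 0
Insert 17: h=6 -> slot 6

Table: [55, None, 46, None, None, None, 17, None, None, None, 21]


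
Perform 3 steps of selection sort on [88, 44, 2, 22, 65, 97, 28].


Initial: [88, 44, 2, 22, 65, 97, 28]
Step 1: min=2 at 2
  Swap: [2, 44, 88, 22, 65, 97, 28]
Step 2: min=22 at 3
  Swap: [2, 22, 88, 44, 65, 97, 28]
Step 3: min=28 at 6
  Swap: [2, 22, 28, 44, 65, 97, 88]

After 3 steps: [2, 22, 28, 44, 65, 97, 88]


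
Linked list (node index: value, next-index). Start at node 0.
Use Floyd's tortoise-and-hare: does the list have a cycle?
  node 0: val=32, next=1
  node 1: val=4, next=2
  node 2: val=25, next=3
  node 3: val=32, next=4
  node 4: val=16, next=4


Floyd's tortoise (slow, +1) and hare (fast, +2):
  init: slow=0, fast=0
  step 1: slow=1, fast=2
  step 2: slow=2, fast=4
  step 3: slow=3, fast=4
  step 4: slow=4, fast=4
  slow == fast at node 4: cycle detected

Cycle: yes


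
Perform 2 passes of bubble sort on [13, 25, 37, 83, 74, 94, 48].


Initial: [13, 25, 37, 83, 74, 94, 48]
Pass 1: [13, 25, 37, 74, 83, 48, 94] (2 swaps)
Pass 2: [13, 25, 37, 74, 48, 83, 94] (1 swaps)

After 2 passes: [13, 25, 37, 74, 48, 83, 94]


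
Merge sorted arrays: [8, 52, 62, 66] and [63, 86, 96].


Take 8 from A
Take 52 from A
Take 62 from A
Take 63 from B
Take 66 from A

Merged: [8, 52, 62, 63, 66, 86, 96]


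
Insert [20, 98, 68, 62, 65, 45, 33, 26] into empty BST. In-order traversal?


Insert 20: root
Insert 98: R from 20
Insert 68: R from 20 -> L from 98
Insert 62: R from 20 -> L from 98 -> L from 68
Insert 65: R from 20 -> L from 98 -> L from 68 -> R from 62
Insert 45: R from 20 -> L from 98 -> L from 68 -> L from 62
Insert 33: R from 20 -> L from 98 -> L from 68 -> L from 62 -> L from 45
Insert 26: R from 20 -> L from 98 -> L from 68 -> L from 62 -> L from 45 -> L from 33

In-order: [20, 26, 33, 45, 62, 65, 68, 98]


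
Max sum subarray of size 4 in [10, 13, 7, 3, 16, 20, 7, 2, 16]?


[0:4]: 33
[1:5]: 39
[2:6]: 46
[3:7]: 46
[4:8]: 45
[5:9]: 45

Max: 46 at [2:6]


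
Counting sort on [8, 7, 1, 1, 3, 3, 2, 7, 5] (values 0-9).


Input: [8, 7, 1, 1, 3, 3, 2, 7, 5]
Counts: [0, 2, 1, 2, 0, 1, 0, 2, 1, 0]

Sorted: [1, 1, 2, 3, 3, 5, 7, 7, 8]


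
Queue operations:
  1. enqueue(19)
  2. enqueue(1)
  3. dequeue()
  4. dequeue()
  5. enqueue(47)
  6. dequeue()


enqueue(19) -> [19]
enqueue(1) -> [19, 1]
dequeue()->19, [1]
dequeue()->1, []
enqueue(47) -> [47]
dequeue()->47, []

Final queue: []


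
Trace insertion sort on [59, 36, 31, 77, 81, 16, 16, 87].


Initial: [59, 36, 31, 77, 81, 16, 16, 87]
Insert 36: [36, 59, 31, 77, 81, 16, 16, 87]
Insert 31: [31, 36, 59, 77, 81, 16, 16, 87]
Insert 77: [31, 36, 59, 77, 81, 16, 16, 87]
Insert 81: [31, 36, 59, 77, 81, 16, 16, 87]
Insert 16: [16, 31, 36, 59, 77, 81, 16, 87]
Insert 16: [16, 16, 31, 36, 59, 77, 81, 87]
Insert 87: [16, 16, 31, 36, 59, 77, 81, 87]

Sorted: [16, 16, 31, 36, 59, 77, 81, 87]


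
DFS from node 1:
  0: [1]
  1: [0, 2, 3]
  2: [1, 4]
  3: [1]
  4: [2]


Visit 1, push [3, 2, 0]
Visit 0, push []
Visit 2, push [4]
Visit 4, push []
Visit 3, push []

DFS order: [1, 0, 2, 4, 3]


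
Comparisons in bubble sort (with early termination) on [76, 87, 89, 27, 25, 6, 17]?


Algorithm: bubble sort (with early termination)
Input: [76, 87, 89, 27, 25, 6, 17]
Sorted: [6, 17, 25, 27, 76, 87, 89]

21


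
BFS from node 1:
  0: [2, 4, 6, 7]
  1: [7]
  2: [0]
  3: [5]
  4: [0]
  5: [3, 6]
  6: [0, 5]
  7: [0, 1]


Visit 1, enqueue [7]
Visit 7, enqueue [0]
Visit 0, enqueue [2, 4, 6]
Visit 2, enqueue []
Visit 4, enqueue []
Visit 6, enqueue [5]
Visit 5, enqueue [3]
Visit 3, enqueue []

BFS order: [1, 7, 0, 2, 4, 6, 5, 3]


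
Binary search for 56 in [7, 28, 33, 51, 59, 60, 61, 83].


Step 1: lo=0, hi=7, mid=3, val=51
Step 2: lo=4, hi=7, mid=5, val=60
Step 3: lo=4, hi=4, mid=4, val=59

Not found


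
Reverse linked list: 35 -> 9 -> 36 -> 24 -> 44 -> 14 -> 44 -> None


Step 1: curr=35, set curr.next=prev(None) | reversed so far: 35
Step 2: curr=9, set curr.next=prev(35) | reversed so far: 9 -> 35
Step 3: curr=36, set curr.next=prev(9) | reversed so far: 36 -> 9 -> 35
Step 4: curr=24, set curr.next=prev(36) | reversed so far: 24 -> 36 -> 9 -> 35
Step 5: curr=44, set curr.next=prev(24) | reversed so far: 44 -> 24 -> 36 -> 9 -> 35
Step 6: curr=14, set curr.next=prev(44) | reversed so far: 14 -> 44 -> 24 -> 36 -> 9 -> 35
Step 7: curr=44, set curr.next=prev(14) | reversed so far: 44 -> 14 -> 44 -> 24 -> 36 -> 9 -> 35

44 -> 14 -> 44 -> 24 -> 36 -> 9 -> 35 -> None


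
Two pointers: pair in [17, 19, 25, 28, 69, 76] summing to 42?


lo=0(17)+hi=5(76)=93
lo=0(17)+hi=4(69)=86
lo=0(17)+hi=3(28)=45
lo=0(17)+hi=2(25)=42

Yes: 17+25=42


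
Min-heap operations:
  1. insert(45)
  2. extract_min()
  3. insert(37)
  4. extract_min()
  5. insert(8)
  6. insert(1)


insert(45) -> [45]
extract_min()->45, []
insert(37) -> [37]
extract_min()->37, []
insert(8) -> [8]
insert(1) -> [1, 8]

Final heap: [1, 8]


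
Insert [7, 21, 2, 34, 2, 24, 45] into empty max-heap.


Insert 7: [7]
Insert 21: [21, 7]
Insert 2: [21, 7, 2]
Insert 34: [34, 21, 2, 7]
Insert 2: [34, 21, 2, 7, 2]
Insert 24: [34, 21, 24, 7, 2, 2]
Insert 45: [45, 21, 34, 7, 2, 2, 24]

Final heap: [45, 21, 34, 7, 2, 2, 24]


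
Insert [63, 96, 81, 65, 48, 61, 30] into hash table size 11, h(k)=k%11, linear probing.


Insert 63: h=8 -> slot 8
Insert 96: h=8, 1 probes -> slot 9
Insert 81: h=4 -> slot 4
Insert 65: h=10 -> slot 10
Insert 48: h=4, 1 probes -> slot 5
Insert 61: h=6 -> slot 6
Insert 30: h=8, 3 probes -> slot 0

Table: [30, None, None, None, 81, 48, 61, None, 63, 96, 65]


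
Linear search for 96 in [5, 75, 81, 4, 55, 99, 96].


i=0: 5!=96
i=1: 75!=96
i=2: 81!=96
i=3: 4!=96
i=4: 55!=96
i=5: 99!=96
i=6: 96==96 found!

Found at 6, 7 comps


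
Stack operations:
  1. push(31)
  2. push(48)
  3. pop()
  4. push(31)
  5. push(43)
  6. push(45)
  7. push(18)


push(31) -> [31]
push(48) -> [31, 48]
pop()->48, [31]
push(31) -> [31, 31]
push(43) -> [31, 31, 43]
push(45) -> [31, 31, 43, 45]
push(18) -> [31, 31, 43, 45, 18]

Final stack: [31, 31, 43, 45, 18]


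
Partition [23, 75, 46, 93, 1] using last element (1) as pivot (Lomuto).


Pivot: 1
Place pivot at 0: [1, 75, 46, 93, 23]

Partitioned: [1, 75, 46, 93, 23]


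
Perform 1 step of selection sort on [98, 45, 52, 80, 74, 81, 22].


Initial: [98, 45, 52, 80, 74, 81, 22]
Step 1: min=22 at 6
  Swap: [22, 45, 52, 80, 74, 81, 98]

After 1 step: [22, 45, 52, 80, 74, 81, 98]


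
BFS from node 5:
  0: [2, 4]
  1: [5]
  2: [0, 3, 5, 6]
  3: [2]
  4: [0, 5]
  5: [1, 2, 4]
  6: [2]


Visit 5, enqueue [1, 2, 4]
Visit 1, enqueue []
Visit 2, enqueue [0, 3, 6]
Visit 4, enqueue []
Visit 0, enqueue []
Visit 3, enqueue []
Visit 6, enqueue []

BFS order: [5, 1, 2, 4, 0, 3, 6]


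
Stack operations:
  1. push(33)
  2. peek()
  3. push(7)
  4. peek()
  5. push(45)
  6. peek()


push(33) -> [33]
peek()->33
push(7) -> [33, 7]
peek()->7
push(45) -> [33, 7, 45]
peek()->45

Final stack: [33, 7, 45]


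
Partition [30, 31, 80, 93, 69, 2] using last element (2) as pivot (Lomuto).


Pivot: 2
Place pivot at 0: [2, 31, 80, 93, 69, 30]

Partitioned: [2, 31, 80, 93, 69, 30]


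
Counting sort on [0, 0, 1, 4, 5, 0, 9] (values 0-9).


Input: [0, 0, 1, 4, 5, 0, 9]
Counts: [3, 1, 0, 0, 1, 1, 0, 0, 0, 1]

Sorted: [0, 0, 0, 1, 4, 5, 9]


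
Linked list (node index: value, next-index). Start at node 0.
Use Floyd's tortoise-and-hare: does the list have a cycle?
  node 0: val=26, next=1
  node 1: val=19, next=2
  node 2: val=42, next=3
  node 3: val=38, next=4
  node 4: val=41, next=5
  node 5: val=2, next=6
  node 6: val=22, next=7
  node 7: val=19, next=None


Floyd's tortoise (slow, +1) and hare (fast, +2):
  init: slow=0, fast=0
  step 1: slow=1, fast=2
  step 2: slow=2, fast=4
  step 3: slow=3, fast=6
  step 4: fast 6->7->None, no cycle

Cycle: no


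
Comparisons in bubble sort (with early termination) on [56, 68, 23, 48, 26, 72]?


Algorithm: bubble sort (with early termination)
Input: [56, 68, 23, 48, 26, 72]
Sorted: [23, 26, 48, 56, 68, 72]

14


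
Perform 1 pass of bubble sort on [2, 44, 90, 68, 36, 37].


Initial: [2, 44, 90, 68, 36, 37]
Pass 1: [2, 44, 68, 36, 37, 90] (3 swaps)

After 1 pass: [2, 44, 68, 36, 37, 90]


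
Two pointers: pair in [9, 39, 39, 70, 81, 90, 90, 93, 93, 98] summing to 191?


lo=0(9)+hi=9(98)=107
lo=1(39)+hi=9(98)=137
lo=2(39)+hi=9(98)=137
lo=3(70)+hi=9(98)=168
lo=4(81)+hi=9(98)=179
lo=5(90)+hi=9(98)=188
lo=6(90)+hi=9(98)=188
lo=7(93)+hi=9(98)=191

Yes: 93+98=191


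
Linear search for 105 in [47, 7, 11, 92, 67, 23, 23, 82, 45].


i=0: 47!=105
i=1: 7!=105
i=2: 11!=105
i=3: 92!=105
i=4: 67!=105
i=5: 23!=105
i=6: 23!=105
i=7: 82!=105
i=8: 45!=105

Not found, 9 comps


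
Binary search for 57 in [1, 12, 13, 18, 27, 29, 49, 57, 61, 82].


Step 1: lo=0, hi=9, mid=4, val=27
Step 2: lo=5, hi=9, mid=7, val=57

Found at index 7


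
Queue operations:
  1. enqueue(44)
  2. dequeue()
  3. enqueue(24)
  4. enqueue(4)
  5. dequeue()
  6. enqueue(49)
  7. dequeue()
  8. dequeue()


enqueue(44) -> [44]
dequeue()->44, []
enqueue(24) -> [24]
enqueue(4) -> [24, 4]
dequeue()->24, [4]
enqueue(49) -> [4, 49]
dequeue()->4, [49]
dequeue()->49, []

Final queue: []


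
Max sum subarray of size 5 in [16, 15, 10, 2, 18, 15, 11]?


[0:5]: 61
[1:6]: 60
[2:7]: 56

Max: 61 at [0:5]


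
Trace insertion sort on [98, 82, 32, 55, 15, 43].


Initial: [98, 82, 32, 55, 15, 43]
Insert 82: [82, 98, 32, 55, 15, 43]
Insert 32: [32, 82, 98, 55, 15, 43]
Insert 55: [32, 55, 82, 98, 15, 43]
Insert 15: [15, 32, 55, 82, 98, 43]
Insert 43: [15, 32, 43, 55, 82, 98]

Sorted: [15, 32, 43, 55, 82, 98]


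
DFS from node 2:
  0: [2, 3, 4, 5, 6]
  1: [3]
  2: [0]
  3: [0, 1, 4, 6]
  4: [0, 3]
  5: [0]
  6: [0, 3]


Visit 2, push [0]
Visit 0, push [6, 5, 4, 3]
Visit 3, push [6, 4, 1]
Visit 1, push []
Visit 4, push []
Visit 6, push []
Visit 5, push []

DFS order: [2, 0, 3, 1, 4, 6, 5]


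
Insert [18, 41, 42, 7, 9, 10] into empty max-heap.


Insert 18: [18]
Insert 41: [41, 18]
Insert 42: [42, 18, 41]
Insert 7: [42, 18, 41, 7]
Insert 9: [42, 18, 41, 7, 9]
Insert 10: [42, 18, 41, 7, 9, 10]

Final heap: [42, 18, 41, 7, 9, 10]


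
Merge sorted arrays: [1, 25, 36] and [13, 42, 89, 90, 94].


Take 1 from A
Take 13 from B
Take 25 from A
Take 36 from A

Merged: [1, 13, 25, 36, 42, 89, 90, 94]


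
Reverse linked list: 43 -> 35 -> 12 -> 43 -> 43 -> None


Step 1: curr=43, set curr.next=prev(None) | reversed so far: 43
Step 2: curr=35, set curr.next=prev(43) | reversed so far: 35 -> 43
Step 3: curr=12, set curr.next=prev(35) | reversed so far: 12 -> 35 -> 43
Step 4: curr=43, set curr.next=prev(12) | reversed so far: 43 -> 12 -> 35 -> 43
Step 5: curr=43, set curr.next=prev(43) | reversed so far: 43 -> 43 -> 12 -> 35 -> 43

43 -> 43 -> 12 -> 35 -> 43 -> None


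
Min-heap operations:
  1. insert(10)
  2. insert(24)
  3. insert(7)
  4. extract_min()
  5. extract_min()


insert(10) -> [10]
insert(24) -> [10, 24]
insert(7) -> [7, 24, 10]
extract_min()->7, [10, 24]
extract_min()->10, [24]

Final heap: [24]


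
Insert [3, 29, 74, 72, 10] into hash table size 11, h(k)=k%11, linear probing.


Insert 3: h=3 -> slot 3
Insert 29: h=7 -> slot 7
Insert 74: h=8 -> slot 8
Insert 72: h=6 -> slot 6
Insert 10: h=10 -> slot 10

Table: [None, None, None, 3, None, None, 72, 29, 74, None, 10]


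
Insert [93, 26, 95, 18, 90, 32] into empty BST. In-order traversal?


Insert 93: root
Insert 26: L from 93
Insert 95: R from 93
Insert 18: L from 93 -> L from 26
Insert 90: L from 93 -> R from 26
Insert 32: L from 93 -> R from 26 -> L from 90

In-order: [18, 26, 32, 90, 93, 95]


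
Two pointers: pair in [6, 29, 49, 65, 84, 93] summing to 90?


lo=0(6)+hi=5(93)=99
lo=0(6)+hi=4(84)=90

Yes: 6+84=90


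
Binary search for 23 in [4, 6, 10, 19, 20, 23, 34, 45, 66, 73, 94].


Step 1: lo=0, hi=10, mid=5, val=23

Found at index 5


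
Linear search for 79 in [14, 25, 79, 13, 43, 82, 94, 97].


i=0: 14!=79
i=1: 25!=79
i=2: 79==79 found!

Found at 2, 3 comps


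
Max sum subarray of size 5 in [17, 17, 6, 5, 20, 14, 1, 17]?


[0:5]: 65
[1:6]: 62
[2:7]: 46
[3:8]: 57

Max: 65 at [0:5]


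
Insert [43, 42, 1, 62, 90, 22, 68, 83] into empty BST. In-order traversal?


Insert 43: root
Insert 42: L from 43
Insert 1: L from 43 -> L from 42
Insert 62: R from 43
Insert 90: R from 43 -> R from 62
Insert 22: L from 43 -> L from 42 -> R from 1
Insert 68: R from 43 -> R from 62 -> L from 90
Insert 83: R from 43 -> R from 62 -> L from 90 -> R from 68

In-order: [1, 22, 42, 43, 62, 68, 83, 90]


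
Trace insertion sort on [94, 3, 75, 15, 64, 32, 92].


Initial: [94, 3, 75, 15, 64, 32, 92]
Insert 3: [3, 94, 75, 15, 64, 32, 92]
Insert 75: [3, 75, 94, 15, 64, 32, 92]
Insert 15: [3, 15, 75, 94, 64, 32, 92]
Insert 64: [3, 15, 64, 75, 94, 32, 92]
Insert 32: [3, 15, 32, 64, 75, 94, 92]
Insert 92: [3, 15, 32, 64, 75, 92, 94]

Sorted: [3, 15, 32, 64, 75, 92, 94]


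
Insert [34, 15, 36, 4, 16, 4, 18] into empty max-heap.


Insert 34: [34]
Insert 15: [34, 15]
Insert 36: [36, 15, 34]
Insert 4: [36, 15, 34, 4]
Insert 16: [36, 16, 34, 4, 15]
Insert 4: [36, 16, 34, 4, 15, 4]
Insert 18: [36, 16, 34, 4, 15, 4, 18]

Final heap: [36, 16, 34, 4, 15, 4, 18]


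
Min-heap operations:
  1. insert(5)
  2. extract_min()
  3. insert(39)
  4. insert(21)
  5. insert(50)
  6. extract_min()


insert(5) -> [5]
extract_min()->5, []
insert(39) -> [39]
insert(21) -> [21, 39]
insert(50) -> [21, 39, 50]
extract_min()->21, [39, 50]

Final heap: [39, 50]


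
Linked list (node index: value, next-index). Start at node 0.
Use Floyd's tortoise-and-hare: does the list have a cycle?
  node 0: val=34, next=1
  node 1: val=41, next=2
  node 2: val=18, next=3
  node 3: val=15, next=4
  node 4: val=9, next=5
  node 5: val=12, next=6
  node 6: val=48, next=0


Floyd's tortoise (slow, +1) and hare (fast, +2):
  init: slow=0, fast=0
  step 1: slow=1, fast=2
  step 2: slow=2, fast=4
  step 3: slow=3, fast=6
  step 4: slow=4, fast=1
  step 5: slow=5, fast=3
  step 6: slow=6, fast=5
  step 7: slow=0, fast=0
  slow == fast at node 0: cycle detected

Cycle: yes


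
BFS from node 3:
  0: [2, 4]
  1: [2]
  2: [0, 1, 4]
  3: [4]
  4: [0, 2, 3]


Visit 3, enqueue [4]
Visit 4, enqueue [0, 2]
Visit 0, enqueue []
Visit 2, enqueue [1]
Visit 1, enqueue []

BFS order: [3, 4, 0, 2, 1]


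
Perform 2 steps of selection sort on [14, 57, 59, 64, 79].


Initial: [14, 57, 59, 64, 79]
Step 1: min=14 at 0
  Swap: [14, 57, 59, 64, 79]
Step 2: min=57 at 1
  Swap: [14, 57, 59, 64, 79]

After 2 steps: [14, 57, 59, 64, 79]


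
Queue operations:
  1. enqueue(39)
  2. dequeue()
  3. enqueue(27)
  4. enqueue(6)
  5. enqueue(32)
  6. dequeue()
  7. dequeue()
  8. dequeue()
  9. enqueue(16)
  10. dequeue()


enqueue(39) -> [39]
dequeue()->39, []
enqueue(27) -> [27]
enqueue(6) -> [27, 6]
enqueue(32) -> [27, 6, 32]
dequeue()->27, [6, 32]
dequeue()->6, [32]
dequeue()->32, []
enqueue(16) -> [16]
dequeue()->16, []

Final queue: []


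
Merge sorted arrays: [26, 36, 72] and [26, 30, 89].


Take 26 from A
Take 26 from B
Take 30 from B
Take 36 from A
Take 72 from A

Merged: [26, 26, 30, 36, 72, 89]


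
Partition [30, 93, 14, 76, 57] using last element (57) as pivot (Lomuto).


Pivot: 57
  30 <= 57: advance i (no swap)
  14 <= 57: swap -> [30, 14, 93, 76, 57]
Place pivot at 2: [30, 14, 57, 76, 93]

Partitioned: [30, 14, 57, 76, 93]


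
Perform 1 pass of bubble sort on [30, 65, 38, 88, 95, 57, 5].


Initial: [30, 65, 38, 88, 95, 57, 5]
Pass 1: [30, 38, 65, 88, 57, 5, 95] (3 swaps)

After 1 pass: [30, 38, 65, 88, 57, 5, 95]


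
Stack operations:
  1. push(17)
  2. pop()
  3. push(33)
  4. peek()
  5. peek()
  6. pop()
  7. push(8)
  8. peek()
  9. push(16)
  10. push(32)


push(17) -> [17]
pop()->17, []
push(33) -> [33]
peek()->33
peek()->33
pop()->33, []
push(8) -> [8]
peek()->8
push(16) -> [8, 16]
push(32) -> [8, 16, 32]

Final stack: [8, 16, 32]


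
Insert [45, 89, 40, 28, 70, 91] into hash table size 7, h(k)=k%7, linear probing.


Insert 45: h=3 -> slot 3
Insert 89: h=5 -> slot 5
Insert 40: h=5, 1 probes -> slot 6
Insert 28: h=0 -> slot 0
Insert 70: h=0, 1 probes -> slot 1
Insert 91: h=0, 2 probes -> slot 2

Table: [28, 70, 91, 45, None, 89, 40]


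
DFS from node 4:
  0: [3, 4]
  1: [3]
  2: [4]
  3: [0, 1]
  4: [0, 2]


Visit 4, push [2, 0]
Visit 0, push [3]
Visit 3, push [1]
Visit 1, push []
Visit 2, push []

DFS order: [4, 0, 3, 1, 2]


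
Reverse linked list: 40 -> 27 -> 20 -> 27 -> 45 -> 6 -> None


Step 1: curr=40, set curr.next=prev(None) | reversed so far: 40
Step 2: curr=27, set curr.next=prev(40) | reversed so far: 27 -> 40
Step 3: curr=20, set curr.next=prev(27) | reversed so far: 20 -> 27 -> 40
Step 4: curr=27, set curr.next=prev(20) | reversed so far: 27 -> 20 -> 27 -> 40
Step 5: curr=45, set curr.next=prev(27) | reversed so far: 45 -> 27 -> 20 -> 27 -> 40
Step 6: curr=6, set curr.next=prev(45) | reversed so far: 6 -> 45 -> 27 -> 20 -> 27 -> 40

6 -> 45 -> 27 -> 20 -> 27 -> 40 -> None


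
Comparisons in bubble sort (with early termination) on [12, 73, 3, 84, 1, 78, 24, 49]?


Algorithm: bubble sort (with early termination)
Input: [12, 73, 3, 84, 1, 78, 24, 49]
Sorted: [1, 3, 12, 24, 49, 73, 78, 84]

25


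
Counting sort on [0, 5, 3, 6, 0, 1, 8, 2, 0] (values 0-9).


Input: [0, 5, 3, 6, 0, 1, 8, 2, 0]
Counts: [3, 1, 1, 1, 0, 1, 1, 0, 1, 0]

Sorted: [0, 0, 0, 1, 2, 3, 5, 6, 8]


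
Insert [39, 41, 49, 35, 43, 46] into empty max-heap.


Insert 39: [39]
Insert 41: [41, 39]
Insert 49: [49, 39, 41]
Insert 35: [49, 39, 41, 35]
Insert 43: [49, 43, 41, 35, 39]
Insert 46: [49, 43, 46, 35, 39, 41]

Final heap: [49, 43, 46, 35, 39, 41]


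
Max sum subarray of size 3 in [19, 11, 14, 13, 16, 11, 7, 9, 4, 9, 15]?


[0:3]: 44
[1:4]: 38
[2:5]: 43
[3:6]: 40
[4:7]: 34
[5:8]: 27
[6:9]: 20
[7:10]: 22
[8:11]: 28

Max: 44 at [0:3]


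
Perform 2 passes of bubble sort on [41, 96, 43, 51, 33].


Initial: [41, 96, 43, 51, 33]
Pass 1: [41, 43, 51, 33, 96] (3 swaps)
Pass 2: [41, 43, 33, 51, 96] (1 swaps)

After 2 passes: [41, 43, 33, 51, 96]


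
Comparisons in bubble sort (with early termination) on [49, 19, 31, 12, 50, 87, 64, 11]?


Algorithm: bubble sort (with early termination)
Input: [49, 19, 31, 12, 50, 87, 64, 11]
Sorted: [11, 12, 19, 31, 49, 50, 64, 87]

28


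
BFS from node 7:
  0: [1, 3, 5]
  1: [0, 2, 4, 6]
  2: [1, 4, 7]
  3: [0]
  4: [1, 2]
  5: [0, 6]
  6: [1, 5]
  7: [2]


Visit 7, enqueue [2]
Visit 2, enqueue [1, 4]
Visit 1, enqueue [0, 6]
Visit 4, enqueue []
Visit 0, enqueue [3, 5]
Visit 6, enqueue []
Visit 3, enqueue []
Visit 5, enqueue []

BFS order: [7, 2, 1, 4, 0, 6, 3, 5]


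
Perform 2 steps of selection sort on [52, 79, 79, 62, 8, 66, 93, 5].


Initial: [52, 79, 79, 62, 8, 66, 93, 5]
Step 1: min=5 at 7
  Swap: [5, 79, 79, 62, 8, 66, 93, 52]
Step 2: min=8 at 4
  Swap: [5, 8, 79, 62, 79, 66, 93, 52]

After 2 steps: [5, 8, 79, 62, 79, 66, 93, 52]


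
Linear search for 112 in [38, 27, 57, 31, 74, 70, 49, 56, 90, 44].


i=0: 38!=112
i=1: 27!=112
i=2: 57!=112
i=3: 31!=112
i=4: 74!=112
i=5: 70!=112
i=6: 49!=112
i=7: 56!=112
i=8: 90!=112
i=9: 44!=112

Not found, 10 comps


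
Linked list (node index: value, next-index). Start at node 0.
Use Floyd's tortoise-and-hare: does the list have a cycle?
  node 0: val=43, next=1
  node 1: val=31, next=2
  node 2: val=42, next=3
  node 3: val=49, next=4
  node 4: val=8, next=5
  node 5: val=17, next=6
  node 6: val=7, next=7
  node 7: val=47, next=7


Floyd's tortoise (slow, +1) and hare (fast, +2):
  init: slow=0, fast=0
  step 1: slow=1, fast=2
  step 2: slow=2, fast=4
  step 3: slow=3, fast=6
  step 4: slow=4, fast=7
  step 5: slow=5, fast=7
  step 6: slow=6, fast=7
  step 7: slow=7, fast=7
  slow == fast at node 7: cycle detected

Cycle: yes


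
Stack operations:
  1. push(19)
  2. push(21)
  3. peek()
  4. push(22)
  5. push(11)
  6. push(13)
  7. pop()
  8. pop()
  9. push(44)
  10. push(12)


push(19) -> [19]
push(21) -> [19, 21]
peek()->21
push(22) -> [19, 21, 22]
push(11) -> [19, 21, 22, 11]
push(13) -> [19, 21, 22, 11, 13]
pop()->13, [19, 21, 22, 11]
pop()->11, [19, 21, 22]
push(44) -> [19, 21, 22, 44]
push(12) -> [19, 21, 22, 44, 12]

Final stack: [19, 21, 22, 44, 12]


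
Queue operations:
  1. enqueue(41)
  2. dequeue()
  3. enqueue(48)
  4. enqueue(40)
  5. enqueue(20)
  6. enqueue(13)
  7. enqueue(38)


enqueue(41) -> [41]
dequeue()->41, []
enqueue(48) -> [48]
enqueue(40) -> [48, 40]
enqueue(20) -> [48, 40, 20]
enqueue(13) -> [48, 40, 20, 13]
enqueue(38) -> [48, 40, 20, 13, 38]

Final queue: [48, 40, 20, 13, 38]


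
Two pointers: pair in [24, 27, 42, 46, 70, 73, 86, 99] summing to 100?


lo=0(24)+hi=7(99)=123
lo=0(24)+hi=6(86)=110
lo=0(24)+hi=5(73)=97
lo=1(27)+hi=5(73)=100

Yes: 27+73=100


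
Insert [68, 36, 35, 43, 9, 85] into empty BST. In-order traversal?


Insert 68: root
Insert 36: L from 68
Insert 35: L from 68 -> L from 36
Insert 43: L from 68 -> R from 36
Insert 9: L from 68 -> L from 36 -> L from 35
Insert 85: R from 68

In-order: [9, 35, 36, 43, 68, 85]


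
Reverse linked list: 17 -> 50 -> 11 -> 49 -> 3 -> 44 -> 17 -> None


Step 1: curr=17, set curr.next=prev(None) | reversed so far: 17
Step 2: curr=50, set curr.next=prev(17) | reversed so far: 50 -> 17
Step 3: curr=11, set curr.next=prev(50) | reversed so far: 11 -> 50 -> 17
Step 4: curr=49, set curr.next=prev(11) | reversed so far: 49 -> 11 -> 50 -> 17
Step 5: curr=3, set curr.next=prev(49) | reversed so far: 3 -> 49 -> 11 -> 50 -> 17
Step 6: curr=44, set curr.next=prev(3) | reversed so far: 44 -> 3 -> 49 -> 11 -> 50 -> 17
Step 7: curr=17, set curr.next=prev(44) | reversed so far: 17 -> 44 -> 3 -> 49 -> 11 -> 50 -> 17

17 -> 44 -> 3 -> 49 -> 11 -> 50 -> 17 -> None
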